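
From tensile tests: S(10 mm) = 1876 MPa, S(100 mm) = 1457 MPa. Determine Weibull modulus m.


Formula: m = ln(L1/L2) / ln(S2/S1)
Step 1: ln(L1/L2) = ln(10/100) = -2.30259
Step 2: S2/S1 = 1457/1876 = 0.77665
Step 3: ln(S2/S1) = ln(0.77665) = -0.25277
Step 4: m = -2.30259 / -0.25277 = 9.11

9.11 (Weibull m)


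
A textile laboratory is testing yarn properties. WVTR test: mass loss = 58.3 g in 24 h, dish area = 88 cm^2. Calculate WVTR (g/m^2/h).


Formula: WVTR = mass_loss / (area * time)
Step 1: Convert area: 88 cm^2 = 0.0088 m^2
Step 2: WVTR = 58.3 g / (0.0088 m^2 * 24 h)
Step 3: WVTR = 58.3 / 0.2112 = 276.0 g/m^2/h

276.0 g/m^2/h


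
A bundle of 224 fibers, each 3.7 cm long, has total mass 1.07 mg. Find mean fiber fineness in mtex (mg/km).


Formula: fineness (mtex) = mass (mg) / total length (km) = (mass_mg / total_length_m) * 1000
Step 1: Convert fiber length: 3.7 cm = 0.037 m
Step 2: Total fiber length = 224 * 0.037 = 8.288 m
Step 3: Linear density = 1.07 mg / 8.288 m = 0.1291 mg/m
Step 4: fineness = 0.1291 * 1000 = 129.1 mtex

129.1 mtex


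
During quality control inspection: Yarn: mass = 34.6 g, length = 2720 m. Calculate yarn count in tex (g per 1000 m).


Formula: Tex = (mass_g / length_m) * 1000
Substituting: Tex = (34.6 / 2720) * 1000
Intermediate: 34.6 / 2720 = 0.01272059 g/m
Tex = 0.01272059 * 1000 = 12.72 tex

12.72 tex


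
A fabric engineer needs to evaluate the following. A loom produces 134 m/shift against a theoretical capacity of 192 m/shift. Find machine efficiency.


Formula: Efficiency% = (Actual output / Theoretical output) * 100
Efficiency% = (134 / 192) * 100
Efficiency% = 0.697917 * 100 = 69.7917% ≈ 69.8%

69.8%


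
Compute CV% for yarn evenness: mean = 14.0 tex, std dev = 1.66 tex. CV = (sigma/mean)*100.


Formula: CV% = (standard deviation / mean) * 100
Step 1: Ratio = 1.66 / 14.0 = 0.118571
Step 2: CV% = 0.118571 * 100 = 11.8571% ≈ 11.9%

11.9%


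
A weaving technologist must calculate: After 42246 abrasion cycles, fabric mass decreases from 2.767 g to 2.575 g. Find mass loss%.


Formula: Mass loss% = ((m_before - m_after) / m_before) * 100
Step 1: Mass loss = 2.767 - 2.575 = 0.192 g
Step 2: Ratio = 0.192 / 2.767 = 0.0693892
Step 3: Mass loss% = 0.0693892 * 100 = 6.93892% ≈ 6.94%

6.94%


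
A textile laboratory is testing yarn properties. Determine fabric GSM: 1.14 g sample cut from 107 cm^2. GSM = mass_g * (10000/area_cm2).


Formula: GSM = mass_g / area_m2
Step 1: Convert area: 107 cm^2 = 107 / 10000 = 0.0107 m^2
Step 2: GSM = 1.14 g / 0.0107 m^2 = 106.5 g/m^2

106.5 g/m^2


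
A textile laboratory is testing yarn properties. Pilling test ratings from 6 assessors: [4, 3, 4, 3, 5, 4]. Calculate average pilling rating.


Formula: Mean = sum / count
Sum = 4 + 3 + 4 + 3 + 5 + 4 = 23
Mean = 23 / 6 = 3.8

3.8


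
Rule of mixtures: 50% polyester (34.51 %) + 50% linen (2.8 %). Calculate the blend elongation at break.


Formula: Blend property = (fraction_A * property_A) + (fraction_B * property_B)
Step 1: Contribution A = 50/100 * 34.51 % = 17.255 %
Step 2: Contribution B = 50/100 * 2.8 % = 1.4 %
Step 3: Blend elongation at break = 17.255 + 1.4 = 18.655 %

18.655 %


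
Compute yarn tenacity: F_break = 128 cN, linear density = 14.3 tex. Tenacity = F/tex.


Formula: Tenacity = Breaking force / Linear density
Tenacity = 128 cN / 14.3 tex
Tenacity = 8.95 cN/tex

8.95 cN/tex


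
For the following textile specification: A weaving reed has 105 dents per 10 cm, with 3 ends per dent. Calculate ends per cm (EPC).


Formula: EPC = (dents per 10 cm * ends per dent) / 10
Step 1: Total ends per 10 cm = 105 * 3 = 315
Step 2: EPC = 315 / 10 = 31.5 ends/cm

31.5 ends/cm


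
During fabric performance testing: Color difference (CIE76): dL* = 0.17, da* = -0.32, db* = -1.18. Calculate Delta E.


Formula: Delta E = sqrt(dL*^2 + da*^2 + db*^2)
Step 1: dL*^2 = 0.17^2 = 0.0289
Step 2: da*^2 = (-0.32)^2 = 0.1024
Step 3: db*^2 = (-1.18)^2 = 1.3924
Step 4: Sum = 0.0289 + 0.1024 + 1.3924 = 1.5237
Step 5: Delta E = sqrt(1.5237) = 1.23

1.23 Delta E


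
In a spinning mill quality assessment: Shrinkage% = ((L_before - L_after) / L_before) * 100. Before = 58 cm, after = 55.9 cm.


Formula: Shrinkage% = ((L_before - L_after) / L_before) * 100
Step 1: Shrinkage = 58 - 55.9 = 2.1 cm
Step 2: Shrinkage% = (2.1 / 58) * 100
Step 3: Shrinkage% = 0.036207 * 100 = 3.6207% ≈ 3.6%

3.6%


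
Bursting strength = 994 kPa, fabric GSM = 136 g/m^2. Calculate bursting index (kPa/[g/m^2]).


Formula: Bursting Index = Bursting Strength / Fabric GSM
BI = 994 kPa / 136 g/m^2
BI = 7.309 kPa/(g/m^2)

7.309 kPa/(g/m^2)


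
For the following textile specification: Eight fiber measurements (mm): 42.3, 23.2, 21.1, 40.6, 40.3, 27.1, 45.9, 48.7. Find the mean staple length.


Formula: Mean = sum of lengths / count
Sum = 42.3 + 23.2 + 21.1 + 40.6 + 40.3 + 27.1 + 45.9 + 48.7
Sum = 289.2 mm
Mean = 289.2 / 8 = 36.15 mm

36.15 mm


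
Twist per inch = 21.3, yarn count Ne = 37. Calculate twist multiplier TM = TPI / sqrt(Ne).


Formula: TM = TPI / sqrt(Ne)
Step 1: sqrt(Ne) = sqrt(37) = 6.0828
Step 2: TM = 21.3 / 6.0828 = 3.50

3.50 TM


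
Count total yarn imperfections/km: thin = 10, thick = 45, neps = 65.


Formula: Total = thin places + thick places + neps
Total = 10 + 45 + 65
Total = 120 imperfections/km

120 imperfections/km


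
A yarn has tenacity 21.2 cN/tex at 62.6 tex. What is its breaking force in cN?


Formula: Breaking force = Tenacity * Linear density
F = 21.2 cN/tex * 62.6 tex
F = 1327.12 cN

1327.12 cN


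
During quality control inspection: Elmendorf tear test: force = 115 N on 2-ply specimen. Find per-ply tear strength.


Formula: Per-ply strength = Total force / Number of plies
Per-ply = 115 N / 2
Per-ply = 57.5 N

57.5 N


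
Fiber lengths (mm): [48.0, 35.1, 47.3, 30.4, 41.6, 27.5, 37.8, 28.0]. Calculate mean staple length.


Formula: Mean = sum of lengths / count
Sum = 48.0 + 35.1 + 47.3 + 30.4 + 41.6 + 27.5 + 37.8 + 28.0
Sum = 295.7 mm
Mean = 295.7 / 8 = 36.96 mm

36.96 mm


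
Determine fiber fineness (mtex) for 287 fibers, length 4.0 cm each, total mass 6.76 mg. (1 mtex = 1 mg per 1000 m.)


Formula: fineness (mtex) = mass (mg) / total length (km) = (mass_mg / total_length_m) * 1000
Step 1: Convert fiber length: 4.0 cm = 0.04 m
Step 2: Total fiber length = 287 * 0.04 = 11.48 m
Step 3: Linear density = 6.76 mg / 11.48 m = 0.5889 mg/m
Step 4: fineness = 0.5889 * 1000 = 588.9 mtex

588.9 mtex


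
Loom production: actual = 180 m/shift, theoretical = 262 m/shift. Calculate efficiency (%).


Formula: Efficiency% = (Actual output / Theoretical output) * 100
Efficiency% = (180 / 262) * 100
Efficiency% = 0.687023 * 100 = 68.7023% ≈ 68.7%

68.7%


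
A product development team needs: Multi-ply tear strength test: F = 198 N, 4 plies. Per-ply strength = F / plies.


Formula: Per-ply strength = Total force / Number of plies
Per-ply = 198 N / 4
Per-ply = 49.5 N

49.5 N


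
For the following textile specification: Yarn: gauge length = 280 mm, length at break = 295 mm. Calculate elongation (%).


Formula: Elongation (%) = ((L_break - L0) / L0) * 100
Step 1: Extension = 295 - 280 = 15 mm
Step 2: Elongation = (15 / 280) * 100
Step 3: Elongation = 0.053571 * 100 = 5.3571% ≈ 5.4%

5.4%


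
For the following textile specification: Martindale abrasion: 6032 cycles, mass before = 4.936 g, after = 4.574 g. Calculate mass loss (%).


Formula: Mass loss% = ((m_before - m_after) / m_before) * 100
Step 1: Mass loss = 4.936 - 4.574 = 0.362 g
Step 2: Ratio = 0.362 / 4.936 = 0.0733387
Step 3: Mass loss% = 0.0733387 * 100 = 7.33387% ≈ 7.33%

7.33%


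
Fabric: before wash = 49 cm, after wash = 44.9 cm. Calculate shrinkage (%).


Formula: Shrinkage% = ((L_before - L_after) / L_before) * 100
Step 1: Shrinkage = 49 - 44.9 = 4.1 cm
Step 2: Shrinkage% = (4.1 / 49) * 100
Step 3: Shrinkage% = 0.083673 * 100 = 8.3673% ≈ 8.4%

8.4%


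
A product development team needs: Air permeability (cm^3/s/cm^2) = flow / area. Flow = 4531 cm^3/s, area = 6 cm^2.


Formula: Air Permeability = Airflow / Test Area
AP = 4531 cm^3/s / 6 cm^2
AP = 755.2 cm^3/s/cm^2

755.2 cm^3/s/cm^2


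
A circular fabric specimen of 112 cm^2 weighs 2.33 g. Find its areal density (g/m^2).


Formula: GSM = mass_g / area_m2
Step 1: Convert area: 112 cm^2 = 112 / 10000 = 0.0112 m^2
Step 2: GSM = 2.33 g / 0.0112 m^2 = 208.0 g/m^2

208.0 g/m^2


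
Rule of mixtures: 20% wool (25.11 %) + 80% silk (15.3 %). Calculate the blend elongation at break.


Formula: Blend property = (fraction_A * property_A) + (fraction_B * property_B)
Step 1: Contribution A = 20/100 * 25.11 % = 5.022 %
Step 2: Contribution B = 80/100 * 15.3 % = 12.24 %
Step 3: Blend elongation at break = 5.022 + 12.24 = 17.262 %

17.262 %


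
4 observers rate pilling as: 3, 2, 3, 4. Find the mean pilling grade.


Formula: Mean = sum / count
Sum = 3 + 2 + 3 + 4 = 12
Mean = 12 / 4 = 3.0

3.0


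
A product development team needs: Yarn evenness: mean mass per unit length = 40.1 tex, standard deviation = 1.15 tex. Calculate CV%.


Formula: CV% = (standard deviation / mean) * 100
Step 1: Ratio = 1.15 / 40.1 = 0.028678
Step 2: CV% = 0.028678 * 100 = 2.8678% ≈ 2.9%

2.9%


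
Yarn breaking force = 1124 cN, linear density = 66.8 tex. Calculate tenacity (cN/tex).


Formula: Tenacity = Breaking force / Linear density
Tenacity = 1124 cN / 66.8 tex
Tenacity = 16.83 cN/tex

16.83 cN/tex


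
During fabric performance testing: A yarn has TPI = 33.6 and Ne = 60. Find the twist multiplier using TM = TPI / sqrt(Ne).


Formula: TM = TPI / sqrt(Ne)
Step 1: sqrt(Ne) = sqrt(60) = 7.746
Step 2: TM = 33.6 / 7.746 = 4.34

4.34 TM


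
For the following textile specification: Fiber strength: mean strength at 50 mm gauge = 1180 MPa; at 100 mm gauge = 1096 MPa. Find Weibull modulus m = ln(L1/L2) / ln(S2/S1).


Formula: m = ln(L1/L2) / ln(S2/S1)
Step 1: ln(L1/L2) = ln(50/100) = -0.69315
Step 2: S2/S1 = 1096/1180 = 0.92881
Step 3: ln(S2/S1) = ln(0.92881) = -0.07385
Step 4: m = -0.69315 / -0.07385 = 9.39

9.39 (Weibull m)


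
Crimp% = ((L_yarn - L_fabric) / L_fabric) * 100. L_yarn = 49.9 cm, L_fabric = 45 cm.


Formula: Crimp% = ((L_yarn - L_fabric) / L_fabric) * 100
Step 1: Extension = 49.9 - 45 = 4.9 cm
Step 2: Crimp% = (4.9 / 45) * 100
Step 3: Crimp% = 0.108889 * 100 = 10.8889% ≈ 10.9%

10.9%


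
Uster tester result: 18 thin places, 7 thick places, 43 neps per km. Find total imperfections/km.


Formula: Total = thin places + thick places + neps
Total = 18 + 7 + 43
Total = 68 imperfections/km

68 imperfections/km


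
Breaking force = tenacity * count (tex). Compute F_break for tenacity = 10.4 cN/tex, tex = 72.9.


Formula: Breaking force = Tenacity * Linear density
F = 10.4 cN/tex * 72.9 tex
F = 758.16 cN

758.16 cN


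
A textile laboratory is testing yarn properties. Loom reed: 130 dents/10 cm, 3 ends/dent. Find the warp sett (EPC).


Formula: EPC = (dents per 10 cm * ends per dent) / 10
Step 1: Total ends per 10 cm = 130 * 3 = 390
Step 2: EPC = 390 / 10 = 39.0 ends/cm

39.0 ends/cm


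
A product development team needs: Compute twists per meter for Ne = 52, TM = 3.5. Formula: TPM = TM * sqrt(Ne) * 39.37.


Formula: TPM = TM * sqrt(Ne) * 39.37
Step 1: sqrt(Ne) = sqrt(52) = 7.2111
Step 2: TM * sqrt(Ne) = 3.5 * 7.2111 = 25.2389
Step 3: TPM = 25.2389 * 39.37 = 994 twists/m

994 twists/m


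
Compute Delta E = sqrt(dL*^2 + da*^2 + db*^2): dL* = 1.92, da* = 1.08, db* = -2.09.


Formula: Delta E = sqrt(dL*^2 + da*^2 + db*^2)
Step 1: dL*^2 = 1.92^2 = 3.6864
Step 2: da*^2 = 1.08^2 = 1.1664
Step 3: db*^2 = (-2.09)^2 = 4.3681
Step 4: Sum = 3.6864 + 1.1664 + 4.3681 = 9.2209
Step 5: Delta E = sqrt(9.2209) = 3.04

3.04 Delta E


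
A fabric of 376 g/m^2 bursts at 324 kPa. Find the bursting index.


Formula: Bursting Index = Bursting Strength / Fabric GSM
BI = 324 kPa / 376 g/m^2
BI = 0.862 kPa/(g/m^2)

0.862 kPa/(g/m^2)


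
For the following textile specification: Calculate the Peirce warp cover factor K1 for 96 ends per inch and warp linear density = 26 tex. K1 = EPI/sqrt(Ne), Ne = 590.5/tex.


Formula: K1 = EPI / sqrt(Ne), with Ne = 590.5 / tex_warp
Step 1: Ne = 590.5 / 26 = 22.712
Step 2: sqrt(Ne) = sqrt(22.712) = 4.7657
Step 3: K1 = 96 / 4.7657 = 20.1

20.1


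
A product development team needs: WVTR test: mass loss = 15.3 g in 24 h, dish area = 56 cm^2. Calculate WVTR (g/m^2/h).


Formula: WVTR = mass_loss / (area * time)
Step 1: Convert area: 56 cm^2 = 0.0056 m^2
Step 2: WVTR = 15.3 g / (0.0056 m^2 * 24 h)
Step 3: WVTR = 15.3 / 0.1344 = 113.8 g/m^2/h

113.8 g/m^2/h


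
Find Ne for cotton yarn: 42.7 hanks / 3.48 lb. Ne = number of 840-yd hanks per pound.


Formula: Ne = hanks / mass_lb
Substituting: Ne = 42.7 / 3.48
Ne = 12.3

12.3 Ne


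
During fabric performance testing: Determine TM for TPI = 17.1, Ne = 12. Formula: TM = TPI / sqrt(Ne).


Formula: TM = TPI / sqrt(Ne)
Step 1: sqrt(Ne) = sqrt(12) = 3.4641
Step 2: TM = 17.1 / 3.4641 = 4.94

4.94 TM


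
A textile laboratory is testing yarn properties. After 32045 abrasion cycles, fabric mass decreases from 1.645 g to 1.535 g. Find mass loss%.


Formula: Mass loss% = ((m_before - m_after) / m_before) * 100
Step 1: Mass loss = 1.645 - 1.535 = 0.11 g
Step 2: Ratio = 0.11 / 1.645 = 0.0668693
Step 3: Mass loss% = 0.0668693 * 100 = 6.68693% ≈ 6.69%

6.69%


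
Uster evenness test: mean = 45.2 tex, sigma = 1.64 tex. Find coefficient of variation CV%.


Formula: CV% = (standard deviation / mean) * 100
Step 1: Ratio = 1.64 / 45.2 = 0.036283
Step 2: CV% = 0.036283 * 100 = 3.6283% ≈ 3.6%

3.6%


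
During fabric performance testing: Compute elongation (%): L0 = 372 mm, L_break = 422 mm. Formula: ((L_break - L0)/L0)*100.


Formula: Elongation (%) = ((L_break - L0) / L0) * 100
Step 1: Extension = 422 - 372 = 50 mm
Step 2: Elongation = (50 / 372) * 100
Step 3: Elongation = 0.134409 * 100 = 13.4409% ≈ 13.4%

13.4%


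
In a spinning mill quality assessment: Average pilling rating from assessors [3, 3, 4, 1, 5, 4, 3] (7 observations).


Formula: Mean = sum / count
Sum = 3 + 3 + 4 + 1 + 5 + 4 + 3 = 23
Mean = 23 / 7 = 3.3

3.3


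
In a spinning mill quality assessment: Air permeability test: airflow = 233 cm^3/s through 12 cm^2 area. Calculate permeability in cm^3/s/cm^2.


Formula: Air Permeability = Airflow / Test Area
AP = 233 cm^3/s / 12 cm^2
AP = 19.4 cm^3/s/cm^2

19.4 cm^3/s/cm^2


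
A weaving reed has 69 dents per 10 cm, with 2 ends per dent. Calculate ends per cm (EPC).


Formula: EPC = (dents per 10 cm * ends per dent) / 10
Step 1: Total ends per 10 cm = 69 * 2 = 138
Step 2: EPC = 138 / 10 = 13.8 ends/cm

13.8 ends/cm


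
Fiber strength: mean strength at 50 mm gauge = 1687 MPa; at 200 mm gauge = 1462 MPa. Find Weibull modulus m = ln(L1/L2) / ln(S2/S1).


Formula: m = ln(L1/L2) / ln(S2/S1)
Step 1: ln(L1/L2) = ln(50/200) = -1.38629
Step 2: S2/S1 = 1462/1687 = 0.86663
Step 3: ln(S2/S1) = ln(0.86663) = -0.14314
Step 4: m = -1.38629 / -0.14314 = 9.68

9.68 (Weibull m)


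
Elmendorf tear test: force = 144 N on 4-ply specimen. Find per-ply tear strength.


Formula: Per-ply strength = Total force / Number of plies
Per-ply = 144 N / 4
Per-ply = 36 N

36 N


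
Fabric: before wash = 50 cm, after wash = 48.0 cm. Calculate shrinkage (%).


Formula: Shrinkage% = ((L_before - L_after) / L_before) * 100
Step 1: Shrinkage = 50 - 48.0 = 2.0 cm
Step 2: Shrinkage% = (2.0 / 50) * 100
Step 3: Shrinkage% = 0.04 * 100 = 4.0%

4.0%


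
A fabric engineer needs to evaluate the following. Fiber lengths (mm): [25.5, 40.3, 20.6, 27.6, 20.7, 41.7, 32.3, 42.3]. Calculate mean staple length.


Formula: Mean = sum of lengths / count
Sum = 25.5 + 40.3 + 20.6 + 27.6 + 20.7 + 41.7 + 32.3 + 42.3
Sum = 251.0 mm
Mean = 251.0 / 8 = 31.38 mm

31.38 mm


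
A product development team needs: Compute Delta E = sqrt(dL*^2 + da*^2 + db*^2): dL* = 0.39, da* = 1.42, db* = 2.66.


Formula: Delta E = sqrt(dL*^2 + da*^2 + db*^2)
Step 1: dL*^2 = 0.39^2 = 0.1521
Step 2: da*^2 = 1.42^2 = 2.0164
Step 3: db*^2 = 2.66^2 = 7.0756
Step 4: Sum = 0.1521 + 2.0164 + 7.0756 = 9.2441
Step 5: Delta E = sqrt(9.2441) = 3.04

3.04 Delta E


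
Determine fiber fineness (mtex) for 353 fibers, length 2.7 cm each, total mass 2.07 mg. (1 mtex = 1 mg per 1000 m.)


Formula: fineness (mtex) = mass (mg) / total length (km) = (mass_mg / total_length_m) * 1000
Step 1: Convert fiber length: 2.7 cm = 0.027 m
Step 2: Total fiber length = 353 * 0.027 = 9.531 m
Step 3: Linear density = 2.07 mg / 9.531 m = 0.2172 mg/m
Step 4: fineness = 0.2172 * 1000 = 217.2 mtex

217.2 mtex


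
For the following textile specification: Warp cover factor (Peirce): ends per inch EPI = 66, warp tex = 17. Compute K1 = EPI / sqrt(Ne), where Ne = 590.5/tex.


Formula: K1 = EPI / sqrt(Ne), with Ne = 590.5 / tex_warp
Step 1: Ne = 590.5 / 17 = 34.735
Step 2: sqrt(Ne) = sqrt(34.735) = 5.8936
Step 3: K1 = 66 / 5.8936 = 11.2

11.2


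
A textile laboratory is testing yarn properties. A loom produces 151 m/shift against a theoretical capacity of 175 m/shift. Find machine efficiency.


Formula: Efficiency% = (Actual output / Theoretical output) * 100
Efficiency% = (151 / 175) * 100
Efficiency% = 0.862857 * 100 = 86.2857% ≈ 86.3%

86.3%


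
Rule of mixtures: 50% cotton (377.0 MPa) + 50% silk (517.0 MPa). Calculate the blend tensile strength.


Formula: Blend property = (fraction_A * property_A) + (fraction_B * property_B)
Step 1: Contribution A = 50/100 * 377.0 MPa = 188.5 MPa
Step 2: Contribution B = 50/100 * 517.0 MPa = 258.5 MPa
Step 3: Blend tensile strength = 188.5 + 258.5 = 447.0 MPa

447.0 MPa


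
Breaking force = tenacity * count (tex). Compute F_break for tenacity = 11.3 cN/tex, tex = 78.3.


Formula: Breaking force = Tenacity * Linear density
F = 11.3 cN/tex * 78.3 tex
F = 884.79 cN

884.79 cN


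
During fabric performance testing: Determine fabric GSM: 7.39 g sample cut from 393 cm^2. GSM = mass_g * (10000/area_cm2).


Formula: GSM = mass_g / area_m2
Step 1: Convert area: 393 cm^2 = 393 / 10000 = 0.0393 m^2
Step 2: GSM = 7.39 g / 0.0393 m^2 = 188.0 g/m^2

188.0 g/m^2


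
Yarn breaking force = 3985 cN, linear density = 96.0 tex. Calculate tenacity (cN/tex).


Formula: Tenacity = Breaking force / Linear density
Tenacity = 3985 cN / 96.0 tex
Tenacity = 41.51 cN/tex

41.51 cN/tex


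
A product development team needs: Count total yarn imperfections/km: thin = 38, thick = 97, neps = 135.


Formula: Total = thin places + thick places + neps
Total = 38 + 97 + 135
Total = 270 imperfections/km

270 imperfections/km


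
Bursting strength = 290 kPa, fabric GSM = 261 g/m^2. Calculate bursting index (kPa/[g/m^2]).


Formula: Bursting Index = Bursting Strength / Fabric GSM
BI = 290 kPa / 261 g/m^2
BI = 1.111 kPa/(g/m^2)

1.111 kPa/(g/m^2)


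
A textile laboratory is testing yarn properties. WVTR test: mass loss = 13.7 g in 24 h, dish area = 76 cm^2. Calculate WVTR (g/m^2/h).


Formula: WVTR = mass_loss / (area * time)
Step 1: Convert area: 76 cm^2 = 0.0076 m^2
Step 2: WVTR = 13.7 g / (0.0076 m^2 * 24 h)
Step 3: WVTR = 13.7 / 0.1824 = 75.1 g/m^2/h

75.1 g/m^2/h


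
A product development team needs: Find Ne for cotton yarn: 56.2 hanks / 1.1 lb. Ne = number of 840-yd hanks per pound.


Formula: Ne = hanks / mass_lb
Substituting: Ne = 56.2 / 1.1
Ne = 51.1

51.1 Ne


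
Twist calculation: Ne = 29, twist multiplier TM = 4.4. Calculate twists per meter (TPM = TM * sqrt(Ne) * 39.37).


Formula: TPM = TM * sqrt(Ne) * 39.37
Step 1: sqrt(Ne) = sqrt(29) = 5.3852
Step 2: TM * sqrt(Ne) = 4.4 * 5.3852 = 23.6949
Step 3: TPM = 23.6949 * 39.37 = 933 twists/m

933 twists/m


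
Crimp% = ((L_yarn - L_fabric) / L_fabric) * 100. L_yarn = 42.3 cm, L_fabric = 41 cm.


Formula: Crimp% = ((L_yarn - L_fabric) / L_fabric) * 100
Step 1: Extension = 42.3 - 41 = 1.3 cm
Step 2: Crimp% = (1.3 / 41) * 100
Step 3: Crimp% = 0.031707 * 100 = 3.1707% ≈ 3.2%

3.2%


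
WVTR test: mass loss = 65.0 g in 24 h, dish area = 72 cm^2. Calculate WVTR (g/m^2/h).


Formula: WVTR = mass_loss / (area * time)
Step 1: Convert area: 72 cm^2 = 0.0072 m^2
Step 2: WVTR = 65.0 g / (0.0072 m^2 * 24 h)
Step 3: WVTR = 65.0 / 0.1728 = 376.2 g/m^2/h

376.2 g/m^2/h


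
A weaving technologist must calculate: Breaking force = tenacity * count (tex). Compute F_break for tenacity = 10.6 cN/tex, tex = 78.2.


Formula: Breaking force = Tenacity * Linear density
F = 10.6 cN/tex * 78.2 tex
F = 828.92 cN

828.92 cN


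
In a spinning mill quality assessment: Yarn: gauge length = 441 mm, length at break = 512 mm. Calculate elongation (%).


Formula: Elongation (%) = ((L_break - L0) / L0) * 100
Step 1: Extension = 512 - 441 = 71 mm
Step 2: Elongation = (71 / 441) * 100
Step 3: Elongation = 0.160998 * 100 = 16.0998% ≈ 16.1%

16.1%


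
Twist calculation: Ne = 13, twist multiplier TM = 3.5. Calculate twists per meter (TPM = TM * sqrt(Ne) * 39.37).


Formula: TPM = TM * sqrt(Ne) * 39.37
Step 1: sqrt(Ne) = sqrt(13) = 3.6056
Step 2: TM * sqrt(Ne) = 3.5 * 3.6056 = 12.6196
Step 3: TPM = 12.6196 * 39.37 = 497 twists/m

497 twists/m


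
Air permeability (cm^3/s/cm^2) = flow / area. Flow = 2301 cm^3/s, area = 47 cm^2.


Formula: Air Permeability = Airflow / Test Area
AP = 2301 cm^3/s / 47 cm^2
AP = 49.0 cm^3/s/cm^2

49.0 cm^3/s/cm^2


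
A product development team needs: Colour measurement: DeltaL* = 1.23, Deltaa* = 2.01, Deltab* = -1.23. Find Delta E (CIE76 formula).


Formula: Delta E = sqrt(dL*^2 + da*^2 + db*^2)
Step 1: dL*^2 = 1.23^2 = 1.5129
Step 2: da*^2 = 2.01^2 = 4.0401
Step 3: db*^2 = (-1.23)^2 = 1.5129
Step 4: Sum = 1.5129 + 4.0401 + 1.5129 = 7.0659
Step 5: Delta E = sqrt(7.0659) = 2.66

2.66 Delta E


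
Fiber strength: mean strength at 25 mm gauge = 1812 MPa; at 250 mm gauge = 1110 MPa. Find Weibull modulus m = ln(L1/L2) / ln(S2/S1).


Formula: m = ln(L1/L2) / ln(S2/S1)
Step 1: ln(L1/L2) = ln(25/250) = -2.30259
Step 2: S2/S1 = 1110/1812 = 0.61258
Step 3: ln(S2/S1) = ln(0.61258) = -0.49008
Step 4: m = -2.30259 / -0.49008 = 4.70

4.70 (Weibull m)


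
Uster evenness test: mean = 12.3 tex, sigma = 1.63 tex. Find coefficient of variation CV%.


Formula: CV% = (standard deviation / mean) * 100
Step 1: Ratio = 1.63 / 12.3 = 0.13252
Step 2: CV% = 0.13252 * 100 = 13.252% ≈ 13.3%

13.3%


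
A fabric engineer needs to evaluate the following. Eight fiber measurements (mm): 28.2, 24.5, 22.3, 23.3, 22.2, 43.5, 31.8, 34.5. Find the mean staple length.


Formula: Mean = sum of lengths / count
Sum = 28.2 + 24.5 + 22.3 + 23.3 + 22.2 + 43.5 + 31.8 + 34.5
Sum = 230.3 mm
Mean = 230.3 / 8 = 28.79 mm

28.79 mm


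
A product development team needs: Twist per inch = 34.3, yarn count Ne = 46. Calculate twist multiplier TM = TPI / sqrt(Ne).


Formula: TM = TPI / sqrt(Ne)
Step 1: sqrt(Ne) = sqrt(46) = 6.7823
Step 2: TM = 34.3 / 6.7823 = 5.06

5.06 TM


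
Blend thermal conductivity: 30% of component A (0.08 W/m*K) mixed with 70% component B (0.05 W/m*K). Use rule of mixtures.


Formula: Blend property = (fraction_A * property_A) + (fraction_B * property_B)
Step 1: Contribution A = 30/100 * 0.08 W/m*K = 0.024 W/m*K
Step 2: Contribution B = 70/100 * 0.05 W/m*K = 0.035 W/m*K
Step 3: Blend thermal conductivity = 0.024 + 0.035 = 0.059 W/m*K

0.059 W/m*K


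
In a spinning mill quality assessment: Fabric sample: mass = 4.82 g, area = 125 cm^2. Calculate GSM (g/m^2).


Formula: GSM = mass_g / area_m2
Step 1: Convert area: 125 cm^2 = 125 / 10000 = 0.0125 m^2
Step 2: GSM = 4.82 g / 0.0125 m^2 = 385.6 g/m^2

385.6 g/m^2


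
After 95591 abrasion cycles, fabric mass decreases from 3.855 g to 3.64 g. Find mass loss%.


Formula: Mass loss% = ((m_before - m_after) / m_before) * 100
Step 1: Mass loss = 3.855 - 3.64 = 0.215 g
Step 2: Ratio = 0.215 / 3.855 = 0.0557717
Step 3: Mass loss% = 0.0557717 * 100 = 5.57717% ≈ 5.58%

5.58%


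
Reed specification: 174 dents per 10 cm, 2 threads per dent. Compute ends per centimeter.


Formula: EPC = (dents per 10 cm * ends per dent) / 10
Step 1: Total ends per 10 cm = 174 * 2 = 348
Step 2: EPC = 348 / 10 = 34.8 ends/cm

34.8 ends/cm


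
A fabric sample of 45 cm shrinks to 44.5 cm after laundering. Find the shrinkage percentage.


Formula: Shrinkage% = ((L_before - L_after) / L_before) * 100
Step 1: Shrinkage = 45 - 44.5 = 0.5 cm
Step 2: Shrinkage% = (0.5 / 45) * 100
Step 3: Shrinkage% = 0.011111 * 100 = 1.1111% ≈ 1.1%

1.1%


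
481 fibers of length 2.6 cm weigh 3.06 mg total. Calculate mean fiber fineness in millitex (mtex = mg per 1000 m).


Formula: fineness (mtex) = mass (mg) / total length (km) = (mass_mg / total_length_m) * 1000
Step 1: Convert fiber length: 2.6 cm = 0.026 m
Step 2: Total fiber length = 481 * 0.026 = 12.506 m
Step 3: Linear density = 3.06 mg / 12.506 m = 0.2447 mg/m
Step 4: fineness = 0.2447 * 1000 = 244.7 mtex

244.7 mtex


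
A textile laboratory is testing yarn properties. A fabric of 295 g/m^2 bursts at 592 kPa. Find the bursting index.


Formula: Bursting Index = Bursting Strength / Fabric GSM
BI = 592 kPa / 295 g/m^2
BI = 2.007 kPa/(g/m^2)

2.007 kPa/(g/m^2)


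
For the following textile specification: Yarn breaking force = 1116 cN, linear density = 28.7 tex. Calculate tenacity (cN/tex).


Formula: Tenacity = Breaking force / Linear density
Tenacity = 1116 cN / 28.7 tex
Tenacity = 38.89 cN/tex

38.89 cN/tex


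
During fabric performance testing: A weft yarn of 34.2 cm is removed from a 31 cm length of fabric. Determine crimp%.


Formula: Crimp% = ((L_yarn - L_fabric) / L_fabric) * 100
Step 1: Extension = 34.2 - 31 = 3.2 cm
Step 2: Crimp% = (3.2 / 31) * 100
Step 3: Crimp% = 0.103226 * 100 = 10.3226% ≈ 10.3%

10.3%


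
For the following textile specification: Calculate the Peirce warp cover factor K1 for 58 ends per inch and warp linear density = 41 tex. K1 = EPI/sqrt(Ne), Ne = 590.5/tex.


Formula: K1 = EPI / sqrt(Ne), with Ne = 590.5 / tex_warp
Step 1: Ne = 590.5 / 41 = 14.402
Step 2: sqrt(Ne) = sqrt(14.402) = 3.795
Step 3: K1 = 58 / 3.795 = 15.3

15.3


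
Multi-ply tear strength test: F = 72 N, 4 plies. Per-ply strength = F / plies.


Formula: Per-ply strength = Total force / Number of plies
Per-ply = 72 N / 4
Per-ply = 18 N

18 N


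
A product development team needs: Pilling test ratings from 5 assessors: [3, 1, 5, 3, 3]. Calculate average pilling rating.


Formula: Mean = sum / count
Sum = 3 + 1 + 5 + 3 + 3 = 15
Mean = 15 / 5 = 3.0

3.0


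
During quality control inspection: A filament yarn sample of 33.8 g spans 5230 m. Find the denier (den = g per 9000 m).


Formula: den = (mass_g / length_m) * 9000
Substituting: den = (33.8 / 5230) * 9000
Intermediate: 33.8 / 5230 = 0.00646272 g/m
den = 0.00646272 * 9000 = 58.2 denier

58.2 denier


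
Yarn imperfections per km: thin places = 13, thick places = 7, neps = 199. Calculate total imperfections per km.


Formula: Total = thin places + thick places + neps
Total = 13 + 7 + 199
Total = 219 imperfections/km

219 imperfections/km


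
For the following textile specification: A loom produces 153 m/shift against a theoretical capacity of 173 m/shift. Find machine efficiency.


Formula: Efficiency% = (Actual output / Theoretical output) * 100
Efficiency% = (153 / 173) * 100
Efficiency% = 0.884393 * 100 = 88.4393% ≈ 88.4%

88.4%


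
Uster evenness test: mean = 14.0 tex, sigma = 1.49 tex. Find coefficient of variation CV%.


Formula: CV% = (standard deviation / mean) * 100
Step 1: Ratio = 1.49 / 14.0 = 0.106429
Step 2: CV% = 0.106429 * 100 = 10.6429% ≈ 10.6%

10.6%


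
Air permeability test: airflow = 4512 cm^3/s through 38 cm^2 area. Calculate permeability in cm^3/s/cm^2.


Formula: Air Permeability = Airflow / Test Area
AP = 4512 cm^3/s / 38 cm^2
AP = 118.7 cm^3/s/cm^2

118.7 cm^3/s/cm^2


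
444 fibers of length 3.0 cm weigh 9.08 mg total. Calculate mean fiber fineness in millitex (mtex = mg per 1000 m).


Formula: fineness (mtex) = mass (mg) / total length (km) = (mass_mg / total_length_m) * 1000
Step 1: Convert fiber length: 3.0 cm = 0.03 m
Step 2: Total fiber length = 444 * 0.03 = 13.32 m
Step 3: Linear density = 9.08 mg / 13.32 m = 0.6817 mg/m
Step 4: fineness = 0.6817 * 1000 = 681.7 mtex

681.7 mtex


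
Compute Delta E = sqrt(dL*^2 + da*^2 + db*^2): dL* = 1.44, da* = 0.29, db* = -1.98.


Formula: Delta E = sqrt(dL*^2 + da*^2 + db*^2)
Step 1: dL*^2 = 1.44^2 = 2.0736
Step 2: da*^2 = 0.29^2 = 0.0841
Step 3: db*^2 = (-1.98)^2 = 3.9204
Step 4: Sum = 2.0736 + 0.0841 + 3.9204 = 6.0781
Step 5: Delta E = sqrt(6.0781) = 2.47

2.47 Delta E


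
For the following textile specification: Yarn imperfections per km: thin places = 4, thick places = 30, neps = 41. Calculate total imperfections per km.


Formula: Total = thin places + thick places + neps
Total = 4 + 30 + 41
Total = 75 imperfections/km

75 imperfections/km


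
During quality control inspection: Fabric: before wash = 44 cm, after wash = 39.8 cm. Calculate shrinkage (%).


Formula: Shrinkage% = ((L_before - L_after) / L_before) * 100
Step 1: Shrinkage = 44 - 39.8 = 4.2 cm
Step 2: Shrinkage% = (4.2 / 44) * 100
Step 3: Shrinkage% = 0.095455 * 100 = 9.5455% ≈ 9.5%

9.5%


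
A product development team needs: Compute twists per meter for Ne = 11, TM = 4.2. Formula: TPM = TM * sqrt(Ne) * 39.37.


Formula: TPM = TM * sqrt(Ne) * 39.37
Step 1: sqrt(Ne) = sqrt(11) = 3.3166
Step 2: TM * sqrt(Ne) = 4.2 * 3.3166 = 13.9297
Step 3: TPM = 13.9297 * 39.37 = 548 twists/m

548 twists/m


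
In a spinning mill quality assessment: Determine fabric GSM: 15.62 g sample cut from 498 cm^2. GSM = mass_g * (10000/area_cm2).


Formula: GSM = mass_g / area_m2
Step 1: Convert area: 498 cm^2 = 498 / 10000 = 0.0498 m^2
Step 2: GSM = 15.62 g / 0.0498 m^2 = 313.7 g/m^2

313.7 g/m^2


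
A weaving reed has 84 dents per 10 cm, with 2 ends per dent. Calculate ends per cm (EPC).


Formula: EPC = (dents per 10 cm * ends per dent) / 10
Step 1: Total ends per 10 cm = 84 * 2 = 168
Step 2: EPC = 168 / 10 = 16.8 ends/cm

16.8 ends/cm


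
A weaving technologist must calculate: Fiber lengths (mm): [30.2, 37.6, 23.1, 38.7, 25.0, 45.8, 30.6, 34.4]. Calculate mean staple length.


Formula: Mean = sum of lengths / count
Sum = 30.2 + 37.6 + 23.1 + 38.7 + 25.0 + 45.8 + 30.6 + 34.4
Sum = 265.4 mm
Mean = 265.4 / 8 = 33.18 mm

33.18 mm


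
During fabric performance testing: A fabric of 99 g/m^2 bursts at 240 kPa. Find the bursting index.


Formula: Bursting Index = Bursting Strength / Fabric GSM
BI = 240 kPa / 99 g/m^2
BI = 2.424 kPa/(g/m^2)

2.424 kPa/(g/m^2)


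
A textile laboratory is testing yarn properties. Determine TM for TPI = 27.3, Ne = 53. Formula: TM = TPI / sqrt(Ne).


Formula: TM = TPI / sqrt(Ne)
Step 1: sqrt(Ne) = sqrt(53) = 7.2801
Step 2: TM = 27.3 / 7.2801 = 3.75

3.75 TM


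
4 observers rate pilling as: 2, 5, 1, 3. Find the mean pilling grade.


Formula: Mean = sum / count
Sum = 2 + 5 + 1 + 3 = 11
Mean = 11 / 4 = 2.8

2.8


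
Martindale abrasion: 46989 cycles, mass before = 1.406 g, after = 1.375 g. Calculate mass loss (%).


Formula: Mass loss% = ((m_before - m_after) / m_before) * 100
Step 1: Mass loss = 1.406 - 1.375 = 0.031 g
Step 2: Ratio = 0.031 / 1.406 = 0.0220484
Step 3: Mass loss% = 0.0220484 * 100 = 2.20484% ≈ 2.20%

2.20%


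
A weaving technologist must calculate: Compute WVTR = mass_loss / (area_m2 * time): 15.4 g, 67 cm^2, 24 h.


Formula: WVTR = mass_loss / (area * time)
Step 1: Convert area: 67 cm^2 = 0.0067 m^2
Step 2: WVTR = 15.4 g / (0.0067 m^2 * 24 h)
Step 3: WVTR = 15.4 / 0.1608 = 95.8 g/m^2/h

95.8 g/m^2/h


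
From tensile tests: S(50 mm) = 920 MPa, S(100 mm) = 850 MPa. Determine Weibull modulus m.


Formula: m = ln(L1/L2) / ln(S2/S1)
Step 1: ln(L1/L2) = ln(50/100) = -0.69315
Step 2: S2/S1 = 850/920 = 0.92391
Step 3: ln(S2/S1) = ln(0.92391) = -0.07914
Step 4: m = -0.69315 / -0.07914 = 8.76

8.76 (Weibull m)


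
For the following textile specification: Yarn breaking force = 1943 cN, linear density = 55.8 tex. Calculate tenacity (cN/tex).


Formula: Tenacity = Breaking force / Linear density
Tenacity = 1943 cN / 55.8 tex
Tenacity = 34.82 cN/tex

34.82 cN/tex


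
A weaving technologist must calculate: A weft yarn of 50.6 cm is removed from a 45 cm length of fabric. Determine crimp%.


Formula: Crimp% = ((L_yarn - L_fabric) / L_fabric) * 100
Step 1: Extension = 50.6 - 45 = 5.6 cm
Step 2: Crimp% = (5.6 / 45) * 100
Step 3: Crimp% = 0.124444 * 100 = 12.4444% ≈ 12.4%

12.4%


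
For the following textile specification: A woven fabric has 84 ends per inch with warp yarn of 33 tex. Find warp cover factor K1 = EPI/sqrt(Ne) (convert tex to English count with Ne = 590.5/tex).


Formula: K1 = EPI / sqrt(Ne), with Ne = 590.5 / tex_warp
Step 1: Ne = 590.5 / 33 = 17.894
Step 2: sqrt(Ne) = sqrt(17.894) = 4.2301
Step 3: K1 = 84 / 4.2301 = 19.9

19.9


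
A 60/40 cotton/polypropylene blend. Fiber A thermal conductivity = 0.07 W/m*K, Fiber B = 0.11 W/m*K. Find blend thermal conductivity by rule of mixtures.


Formula: Blend property = (fraction_A * property_A) + (fraction_B * property_B)
Step 1: Contribution A = 60/100 * 0.07 W/m*K = 0.042 W/m*K
Step 2: Contribution B = 40/100 * 0.11 W/m*K = 0.044 W/m*K
Step 3: Blend thermal conductivity = 0.042 + 0.044 = 0.086 W/m*K

0.086 W/m*K


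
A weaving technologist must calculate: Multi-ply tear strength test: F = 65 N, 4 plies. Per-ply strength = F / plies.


Formula: Per-ply strength = Total force / Number of plies
Per-ply = 65 N / 4
Per-ply = 16.25 N

16.25 N


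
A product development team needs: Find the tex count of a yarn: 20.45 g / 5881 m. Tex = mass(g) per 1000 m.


Formula: Tex = (mass_g / length_m) * 1000
Substituting: Tex = (20.45 / 5881) * 1000
Intermediate: 20.45 / 5881 = 0.0034773 g/m
Tex = 0.0034773 * 1000 = 3.48 tex

3.48 tex


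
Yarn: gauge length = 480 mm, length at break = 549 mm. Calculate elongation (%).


Formula: Elongation (%) = ((L_break - L0) / L0) * 100
Step 1: Extension = 549 - 480 = 69 mm
Step 2: Elongation = (69 / 480) * 100
Step 3: Elongation = 0.14375 * 100 = 14.375% ≈ 14.4%

14.4%


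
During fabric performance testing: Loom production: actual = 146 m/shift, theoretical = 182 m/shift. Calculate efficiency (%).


Formula: Efficiency% = (Actual output / Theoretical output) * 100
Efficiency% = (146 / 182) * 100
Efficiency% = 0.802198 * 100 = 80.2198% ≈ 80.2%

80.2%


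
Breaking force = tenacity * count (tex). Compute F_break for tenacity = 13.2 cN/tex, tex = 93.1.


Formula: Breaking force = Tenacity * Linear density
F = 13.2 cN/tex * 93.1 tex
F = 1228.92 cN

1228.92 cN


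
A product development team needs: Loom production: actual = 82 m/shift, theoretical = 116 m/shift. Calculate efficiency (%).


Formula: Efficiency% = (Actual output / Theoretical output) * 100
Efficiency% = (82 / 116) * 100
Efficiency% = 0.706897 * 100 = 70.6897% ≈ 70.7%

70.7%


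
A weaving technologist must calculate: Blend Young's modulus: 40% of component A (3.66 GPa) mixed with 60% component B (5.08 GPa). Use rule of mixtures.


Formula: Blend property = (fraction_A * property_A) + (fraction_B * property_B)
Step 1: Contribution A = 40/100 * 3.66 GPa = 1.464 GPa
Step 2: Contribution B = 60/100 * 5.08 GPa = 3.048 GPa
Step 3: Blend Young's modulus = 1.464 + 3.048 = 4.512 GPa

4.512 GPa


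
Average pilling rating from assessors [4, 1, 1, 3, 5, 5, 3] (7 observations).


Formula: Mean = sum / count
Sum = 4 + 1 + 1 + 3 + 5 + 5 + 3 = 22
Mean = 22 / 7 = 3.1

3.1


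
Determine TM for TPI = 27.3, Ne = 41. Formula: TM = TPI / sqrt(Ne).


Formula: TM = TPI / sqrt(Ne)
Step 1: sqrt(Ne) = sqrt(41) = 6.4031
Step 2: TM = 27.3 / 6.4031 = 4.26

4.26 TM


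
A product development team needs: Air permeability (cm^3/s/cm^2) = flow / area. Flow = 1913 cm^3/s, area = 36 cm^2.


Formula: Air Permeability = Airflow / Test Area
AP = 1913 cm^3/s / 36 cm^2
AP = 53.1 cm^3/s/cm^2

53.1 cm^3/s/cm^2


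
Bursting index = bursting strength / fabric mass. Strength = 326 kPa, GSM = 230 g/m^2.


Formula: Bursting Index = Bursting Strength / Fabric GSM
BI = 326 kPa / 230 g/m^2
BI = 1.417 kPa/(g/m^2)

1.417 kPa/(g/m^2)


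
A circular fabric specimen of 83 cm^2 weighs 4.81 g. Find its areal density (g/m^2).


Formula: GSM = mass_g / area_m2
Step 1: Convert area: 83 cm^2 = 83 / 10000 = 0.0083 m^2
Step 2: GSM = 4.81 g / 0.0083 m^2 = 579.5 g/m^2

579.5 g/m^2


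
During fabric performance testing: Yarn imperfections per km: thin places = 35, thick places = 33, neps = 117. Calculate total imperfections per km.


Formula: Total = thin places + thick places + neps
Total = 35 + 33 + 117
Total = 185 imperfections/km

185 imperfections/km


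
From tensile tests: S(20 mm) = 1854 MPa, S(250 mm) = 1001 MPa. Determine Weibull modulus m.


Formula: m = ln(L1/L2) / ln(S2/S1)
Step 1: ln(L1/L2) = ln(20/250) = -2.52573
Step 2: S2/S1 = 1001/1854 = 0.53991
Step 3: ln(S2/S1) = ln(0.53991) = -0.61635
Step 4: m = -2.52573 / -0.61635 = 4.10

4.10 (Weibull m)


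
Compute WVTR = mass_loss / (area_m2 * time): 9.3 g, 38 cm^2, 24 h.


Formula: WVTR = mass_loss / (area * time)
Step 1: Convert area: 38 cm^2 = 0.0038 m^2
Step 2: WVTR = 9.3 g / (0.0038 m^2 * 24 h)
Step 3: WVTR = 9.3 / 0.0912 = 102.0 g/m^2/h

102.0 g/m^2/h


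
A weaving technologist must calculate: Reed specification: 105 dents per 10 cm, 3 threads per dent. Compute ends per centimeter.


Formula: EPC = (dents per 10 cm * ends per dent) / 10
Step 1: Total ends per 10 cm = 105 * 3 = 315
Step 2: EPC = 315 / 10 = 31.5 ends/cm

31.5 ends/cm


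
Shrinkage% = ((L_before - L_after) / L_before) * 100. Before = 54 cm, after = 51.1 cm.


Formula: Shrinkage% = ((L_before - L_after) / L_before) * 100
Step 1: Shrinkage = 54 - 51.1 = 2.9 cm
Step 2: Shrinkage% = (2.9 / 54) * 100
Step 3: Shrinkage% = 0.053704 * 100 = 5.3704% ≈ 5.4%

5.4%


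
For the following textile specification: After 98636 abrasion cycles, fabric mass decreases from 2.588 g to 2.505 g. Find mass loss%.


Formula: Mass loss% = ((m_before - m_after) / m_before) * 100
Step 1: Mass loss = 2.588 - 2.505 = 0.083 g
Step 2: Ratio = 0.083 / 2.588 = 0.0320711
Step 3: Mass loss% = 0.0320711 * 100 = 3.20711% ≈ 3.21%

3.21%


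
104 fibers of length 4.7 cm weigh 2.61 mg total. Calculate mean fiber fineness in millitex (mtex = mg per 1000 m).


Formula: fineness (mtex) = mass (mg) / total length (km) = (mass_mg / total_length_m) * 1000
Step 1: Convert fiber length: 4.7 cm = 0.047 m
Step 2: Total fiber length = 104 * 0.047 = 4.888 m
Step 3: Linear density = 2.61 mg / 4.888 m = 0.5340 mg/m
Step 4: fineness = 0.5340 * 1000 = 534.0 mtex

534.0 mtex


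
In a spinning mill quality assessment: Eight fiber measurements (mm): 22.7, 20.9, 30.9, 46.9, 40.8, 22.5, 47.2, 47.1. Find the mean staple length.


Formula: Mean = sum of lengths / count
Sum = 22.7 + 20.9 + 30.9 + 46.9 + 40.8 + 22.5 + 47.2 + 47.1
Sum = 279.0 mm
Mean = 279.0 / 8 = 34.88 mm

34.88 mm


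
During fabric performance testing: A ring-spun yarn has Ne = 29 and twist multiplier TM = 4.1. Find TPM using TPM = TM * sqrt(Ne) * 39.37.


Formula: TPM = TM * sqrt(Ne) * 39.37
Step 1: sqrt(Ne) = sqrt(29) = 5.3852
Step 2: TM * sqrt(Ne) = 4.1 * 5.3852 = 22.0793
Step 3: TPM = 22.0793 * 39.37 = 869 twists/m

869 twists/m


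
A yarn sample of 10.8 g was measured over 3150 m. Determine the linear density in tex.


Formula: Tex = (mass_g / length_m) * 1000
Substituting: Tex = (10.8 / 3150) * 1000
Intermediate: 10.8 / 3150 = 0.00342857 g/m
Tex = 0.00342857 * 1000 = 3.43 tex

3.43 tex


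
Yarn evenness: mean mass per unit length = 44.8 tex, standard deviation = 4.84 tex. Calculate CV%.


Formula: CV% = (standard deviation / mean) * 100
Step 1: Ratio = 4.84 / 44.8 = 0.108036
Step 2: CV% = 0.108036 * 100 = 10.8036% ≈ 10.8%

10.8%
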